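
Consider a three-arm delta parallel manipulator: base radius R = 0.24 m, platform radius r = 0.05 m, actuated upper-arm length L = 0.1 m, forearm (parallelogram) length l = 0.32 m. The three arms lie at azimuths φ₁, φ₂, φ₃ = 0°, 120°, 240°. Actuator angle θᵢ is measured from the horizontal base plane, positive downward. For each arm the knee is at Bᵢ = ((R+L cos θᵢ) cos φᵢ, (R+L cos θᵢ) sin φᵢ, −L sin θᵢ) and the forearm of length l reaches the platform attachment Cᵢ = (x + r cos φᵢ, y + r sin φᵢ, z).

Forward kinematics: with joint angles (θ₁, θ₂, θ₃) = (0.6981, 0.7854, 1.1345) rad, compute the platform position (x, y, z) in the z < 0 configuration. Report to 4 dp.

S1 = (0.2666·cos0.0°, 0.2666·sin0.0°, -0.0643) = (0.2666, 0.0000, -0.0643)
arm 2 at φ=120.0°: e+L cos θ2 = 0.2607;  S2 = (-0.1304, 0.2258, -0.0707)
S3 = (0.2323·cos240.0°, 0.2323·sin240.0°, -0.0906) = (-0.1161, -0.2011, -0.0906)
subtract pairs → two planes through P
plane₁₂: -0.7939x+0.4516y+-0.0129z = -0.0022
det = 0.6650;  x = 0.0102+-0.0436z,  y = 0.0130+-0.0481z
into |P−S₁|² = l²: 1.0042z² + 0.1496z + -0.0324 = 0;  Δ = 0.1524;  z = -0.2689 or 0.1199 → z<0 root = -0.2689
x = 0.0219, y = 0.0259

(0.0219, 0.0259, -0.2689)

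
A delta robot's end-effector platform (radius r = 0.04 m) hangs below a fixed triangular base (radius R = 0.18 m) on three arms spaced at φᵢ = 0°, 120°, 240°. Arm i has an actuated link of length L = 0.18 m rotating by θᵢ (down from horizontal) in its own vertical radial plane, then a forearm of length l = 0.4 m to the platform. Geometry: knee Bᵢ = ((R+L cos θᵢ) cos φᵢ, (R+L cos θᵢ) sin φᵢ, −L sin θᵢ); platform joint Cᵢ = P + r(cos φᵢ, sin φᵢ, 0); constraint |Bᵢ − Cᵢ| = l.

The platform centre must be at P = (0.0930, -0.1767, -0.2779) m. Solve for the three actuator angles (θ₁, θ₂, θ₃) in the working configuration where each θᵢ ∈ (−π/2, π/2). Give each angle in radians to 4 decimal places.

θ₁ = -0.0002, θ₂ = 1.3088, θ₃ = -0.0873

rotate P by −φ1: (0.0930, -0.1767, -0.2779)
  e−x'=0.0470;  (l²−L²−(e−x')²−y'²−z²)/2L = 0.0471
  θ1 = atan2(B,A) + arccos(C/0.2818) = -0.0002
arm 2 (φ=120.0°): x'=-0.1995, y'=0.0078
  e−x'=0.3395;  (l²−L²−(e−x')²−y'²−z²)/2L = -0.1805
  √(A²+B²)=0.4388;  θ2 = -0.6859+1.9947 ≈ 1.3088
φ3=240.0° → target in arm frame (0.1065, 0.1689)
  e−x'=0.0335;  (l²−L²−(e−x')²−y'²−z²)/2L = 0.0576
  θ3 = atan2(B,A) + arccos(C/0.2799) = -0.0873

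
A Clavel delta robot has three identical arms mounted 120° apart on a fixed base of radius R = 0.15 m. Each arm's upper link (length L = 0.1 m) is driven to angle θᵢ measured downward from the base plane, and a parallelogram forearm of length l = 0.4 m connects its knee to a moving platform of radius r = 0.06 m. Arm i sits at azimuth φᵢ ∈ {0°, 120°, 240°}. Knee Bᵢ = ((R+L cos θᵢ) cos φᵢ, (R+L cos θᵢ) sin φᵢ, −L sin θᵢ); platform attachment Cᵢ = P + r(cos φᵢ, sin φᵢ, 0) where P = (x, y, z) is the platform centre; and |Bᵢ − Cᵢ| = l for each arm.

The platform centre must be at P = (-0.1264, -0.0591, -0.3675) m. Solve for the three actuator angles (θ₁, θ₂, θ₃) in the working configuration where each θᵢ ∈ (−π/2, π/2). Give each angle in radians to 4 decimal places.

θ₁ = 0.9599, θ₂ = 0.3488, θ₃ = -0.1746

arm 1 (φ=0.0°): x'=-0.1264, y'=-0.0591
  A=0.2164, B=-0.3675, C=(l²−L²−A²−y'²−z²)/(2L)=-0.1769
  √(A²+B²)=0.4265;  θ1 = -1.0386+1.9985 ≈ 0.9599
rotate P by −φ2: (0.0120, 0.1390, -0.3675)
  A=0.0780, B=-0.3675, C=(l²−L²−A²−y'²−z²)/(2L)=-0.0523
  √(A²+B²)=0.3757;  θ2 = -1.3617+1.7105 ≈ 0.3488
φ3=240.0° → target in arm frame (0.1144, -0.0799)
  A=-0.0244, B=-0.3675, C=(l²−L²−A²−y'²−z²)/(2L)=0.0398
  θ3 = atan2(B,A) + arccos(C/0.3683) = -0.1746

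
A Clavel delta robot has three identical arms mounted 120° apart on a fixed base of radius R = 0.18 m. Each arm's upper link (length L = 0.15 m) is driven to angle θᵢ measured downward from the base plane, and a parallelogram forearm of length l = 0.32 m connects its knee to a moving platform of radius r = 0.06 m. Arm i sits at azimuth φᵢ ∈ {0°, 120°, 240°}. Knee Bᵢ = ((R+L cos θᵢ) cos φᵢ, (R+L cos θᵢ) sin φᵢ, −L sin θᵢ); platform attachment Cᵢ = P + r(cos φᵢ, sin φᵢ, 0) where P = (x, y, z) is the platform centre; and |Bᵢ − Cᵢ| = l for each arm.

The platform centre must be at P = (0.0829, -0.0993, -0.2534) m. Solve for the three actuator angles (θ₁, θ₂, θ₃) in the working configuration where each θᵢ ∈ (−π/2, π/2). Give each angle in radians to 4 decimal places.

θ₁ = 0.0874, θ₂ = 1.2216, θ₃ = 0.3494

arm 1 (φ=0.0°): x'=0.0829, y'=-0.0993
  e−x'=0.0371;  (l²−L²−(e−x')²−y'²−z²)/2L = 0.0148
  θ1 = atan2(B,A) + arccos(C/0.2561) = 0.0874
arm 2 (φ=120.0°): x'=-0.1274, y'=-0.0221
  A=0.2474, B=-0.2534, C=(l²−L²−A²−y'²−z²)/(2L)=-0.1534
  θ2 = atan2(B,A) + arccos(C/0.3542) = 1.2216
rotate P by −φ3: (0.0445, 0.1214, -0.2534)
  A=0.0755, B=-0.2534, C=(l²−L²−A²−y'²−z²)/(2L)=-0.0158
  √(A²+B²)=0.2644;  θ3 = -1.2814+1.6308 ≈ 0.3494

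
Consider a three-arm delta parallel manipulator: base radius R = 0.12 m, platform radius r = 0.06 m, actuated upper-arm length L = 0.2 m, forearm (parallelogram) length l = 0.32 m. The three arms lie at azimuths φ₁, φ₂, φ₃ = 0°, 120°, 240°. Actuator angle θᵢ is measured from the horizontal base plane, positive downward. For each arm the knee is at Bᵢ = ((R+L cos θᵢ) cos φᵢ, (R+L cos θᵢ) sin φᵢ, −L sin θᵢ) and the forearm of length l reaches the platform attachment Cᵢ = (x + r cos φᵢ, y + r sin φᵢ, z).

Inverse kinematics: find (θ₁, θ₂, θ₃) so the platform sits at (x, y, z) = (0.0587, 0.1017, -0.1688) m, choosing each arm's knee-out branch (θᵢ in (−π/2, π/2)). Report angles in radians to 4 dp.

θ₁ = -0.3488, θ₂ = -0.3489, θ₃ = 0.7855

rotate P by −φ1: (0.0587, 0.1017, -0.1688)
  A=0.0013, B=-0.1688, C=(l²−L²−A²−y'²−z²)/(2L)=0.0589
  γ=atan2(-0.1688,0.0013)=-1.5631;  ψ=arccos(0.3490)=1.2143;  θ1=γ+ψ≈-0.3488
rotate P by −φ2: (0.0587, -0.1017, -0.1688)
  e−x'=0.0013;  (l²−L²−(e−x')²−y'²−z²)/2L = 0.0589
  θ2 = atan2(B,A) + arccos(C/0.1688) = -0.3489
arm 3 (φ=240.0°): x'=-0.1174, y'=0.0000
  A=0.1774, B=-0.1688, C=(l²−L²−A²−y'²−z²)/(2L)=0.0061
  γ=atan2(-0.1688,0.1774)=-0.7605;  ψ=arccos(0.0248)=1.5460;  θ3=γ+ψ≈0.7855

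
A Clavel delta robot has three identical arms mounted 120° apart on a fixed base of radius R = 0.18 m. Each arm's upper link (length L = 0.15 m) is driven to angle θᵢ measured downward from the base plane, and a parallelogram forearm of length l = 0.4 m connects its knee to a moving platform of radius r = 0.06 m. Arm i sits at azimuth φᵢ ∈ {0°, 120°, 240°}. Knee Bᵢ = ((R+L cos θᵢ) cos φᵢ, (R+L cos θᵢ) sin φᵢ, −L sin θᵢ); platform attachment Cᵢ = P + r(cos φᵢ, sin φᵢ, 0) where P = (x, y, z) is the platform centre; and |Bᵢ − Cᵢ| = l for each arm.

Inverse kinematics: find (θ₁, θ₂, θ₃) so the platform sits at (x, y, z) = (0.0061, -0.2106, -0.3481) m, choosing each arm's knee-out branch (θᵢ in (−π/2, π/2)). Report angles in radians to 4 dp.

θ₁ = 0.6986, θ₂ = 1.3966, θ₃ = -0.1743

φ1=0.0° → target in arm frame (0.0061, -0.2106)
  A=0.1139, B=-0.3481, C=(l²−L²−A²−y'²−z²)/(2L)=-0.1367
  √(A²+B²)=0.3663;  θ1 = -1.2546+1.9532 ≈ 0.6986
φ2=120.0° → target in arm frame (-0.1854, 0.1000)
  A cos θ + B sin θ = C:  0.3054·cos θ + -0.3481·sin θ = -0.2899
  √(A²+B²)=0.4631;  θ2 = -0.8506+2.2472 ≈ 1.3966
φ3=240.0° → target in arm frame (0.1793, 0.1106)
  A=-0.0593, B=-0.3481, C=(l²−L²−A²−y'²−z²)/(2L)=0.0019
  √(A²+B²)=0.3531;  θ3 = -1.7396+1.5653 ≈ -0.1743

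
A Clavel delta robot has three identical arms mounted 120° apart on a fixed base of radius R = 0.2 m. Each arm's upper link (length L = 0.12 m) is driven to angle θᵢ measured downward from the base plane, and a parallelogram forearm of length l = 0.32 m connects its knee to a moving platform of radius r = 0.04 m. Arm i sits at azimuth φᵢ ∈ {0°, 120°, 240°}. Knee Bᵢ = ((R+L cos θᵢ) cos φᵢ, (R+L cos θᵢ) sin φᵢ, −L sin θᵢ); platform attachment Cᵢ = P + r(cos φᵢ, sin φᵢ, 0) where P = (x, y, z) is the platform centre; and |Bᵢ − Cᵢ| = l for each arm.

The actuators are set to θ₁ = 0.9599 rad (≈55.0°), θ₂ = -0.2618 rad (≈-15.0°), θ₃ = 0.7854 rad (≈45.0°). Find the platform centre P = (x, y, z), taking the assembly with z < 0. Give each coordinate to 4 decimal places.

φ1=0.0°: virtual centre (0.2288, 0.0000, -0.0983), radius l
S2 = (0.2759·cos120.0°, 0.2759·sin120.0°, 0.0311) = (-0.1380, 0.2389, 0.0311)
arm 3 at φ=240.0°: (R−r)+L cos θ3 = 0.2449;  S3 = (-0.1224, -0.2120, -0.0849)
|S₂|²−|S₁|² = 0.0151;  |S₃|²−|S₁|² = 0.0051
linear system: -0.7336x+0.4779y = 0.0151−0.2587z; -0.7025x+-0.4241y = 0.0051−0.0269z
det = 0.6468;  x = -0.0137+0.1895z,  y = 0.0105+-0.2505z
sphere 1 gives Az²+Bz+C=0 with A=1.0986, B=0.0994, C=-0.0338;  B²−4AC=0.1585;  roots -0.2264, 0.1360;  negative root z = -0.2264
x = -0.0566, y = 0.0673

(-0.0566, 0.0673, -0.2264)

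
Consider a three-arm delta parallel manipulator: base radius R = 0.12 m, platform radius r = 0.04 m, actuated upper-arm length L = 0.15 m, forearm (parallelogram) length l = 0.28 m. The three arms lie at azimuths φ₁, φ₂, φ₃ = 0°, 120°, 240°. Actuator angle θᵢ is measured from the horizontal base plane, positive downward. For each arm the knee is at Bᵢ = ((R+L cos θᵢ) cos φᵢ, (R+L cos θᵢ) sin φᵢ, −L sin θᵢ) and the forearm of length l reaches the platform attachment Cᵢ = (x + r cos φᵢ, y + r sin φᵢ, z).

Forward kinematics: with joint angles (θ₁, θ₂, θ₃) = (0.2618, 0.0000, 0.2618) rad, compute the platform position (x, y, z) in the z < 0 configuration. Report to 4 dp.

O1 = (0.2249·cos0.0°, 0.2249·sin0.0°, -0.0388) = (0.2249, 0.0000, -0.0388)
φ2=120.0°: virtual centre (-0.1150, 0.1992, 0.0000), radius l
O3 = (0.2249·cos240.0°, 0.2249·sin240.0°, -0.0388) = (-0.1124, -0.1948, -0.0388)
subtract pairs → two planes through P
plane₁₂: -0.6798x+0.3984y+0.0776z = 0.0008
Cramer: x(z) = -0.0006+0.0567z;  y(z) = 0.0010-0.0982z
sphere 1 gives Az²+Bz+C=0 with A=1.0129, B=0.0519, C=-0.0260;  B²−4AC=0.1082;  roots -0.1880, 0.1368;  negative root z = -0.1880
x = -0.0113, y = 0.0195

(-0.0113, 0.0195, -0.1880)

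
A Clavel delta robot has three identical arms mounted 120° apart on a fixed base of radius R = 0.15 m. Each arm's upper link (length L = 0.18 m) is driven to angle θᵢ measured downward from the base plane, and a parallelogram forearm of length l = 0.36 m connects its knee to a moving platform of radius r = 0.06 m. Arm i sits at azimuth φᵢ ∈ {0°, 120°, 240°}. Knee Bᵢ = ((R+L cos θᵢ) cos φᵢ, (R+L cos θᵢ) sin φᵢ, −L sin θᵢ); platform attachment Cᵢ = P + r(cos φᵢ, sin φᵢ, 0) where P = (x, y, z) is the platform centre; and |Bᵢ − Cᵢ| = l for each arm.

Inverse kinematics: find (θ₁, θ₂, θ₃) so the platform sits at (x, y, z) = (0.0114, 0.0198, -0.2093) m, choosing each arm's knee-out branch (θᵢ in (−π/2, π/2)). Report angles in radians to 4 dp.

arm 1 (φ=0.0°): x'=0.0114, y'=0.0198
  e−x'=0.0786;  (l²−L²−(e−x')²−y'²−z²)/2L = 0.1301
  √(A²+B²)=0.2236;  θ1 = -1.2116+0.9499 ≈ -0.2616
rotate P by −φ2: (0.0114, -0.0198, -0.2093)
  A cos θ + B sin θ = C:  0.0786·cos θ + -0.2093·sin θ = 0.1301
  γ=atan2(-0.2093,0.0786)=-1.2118;  ψ=arccos(0.5819)=0.9497;  θ2=γ+ψ≈-0.2620
φ3=240.0° → target in arm frame (-0.0228, 0.0000)
  A=0.1128, B=-0.2093, C=(l²−L²−A²−y'²−z²)/(2L)=0.1129
  γ=atan2(-0.2093,0.1128)=-1.0763;  ψ=arccos(0.4750)=1.0759;  θ3=γ+ψ≈-0.0005

θ₁ = -0.2616, θ₂ = -0.2620, θ₃ = -0.0005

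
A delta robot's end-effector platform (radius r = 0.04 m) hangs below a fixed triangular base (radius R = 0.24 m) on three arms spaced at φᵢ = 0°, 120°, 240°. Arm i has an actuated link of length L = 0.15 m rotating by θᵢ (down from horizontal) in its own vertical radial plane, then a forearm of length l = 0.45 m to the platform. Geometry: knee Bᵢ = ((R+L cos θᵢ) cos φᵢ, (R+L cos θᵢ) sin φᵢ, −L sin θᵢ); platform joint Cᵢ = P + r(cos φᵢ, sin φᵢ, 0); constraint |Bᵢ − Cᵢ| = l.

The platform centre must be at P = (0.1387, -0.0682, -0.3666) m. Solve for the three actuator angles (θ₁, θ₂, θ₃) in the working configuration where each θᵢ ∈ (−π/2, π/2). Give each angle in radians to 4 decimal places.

θ₁ = -0.1744, θ₂ = 1.2217, θ₃ = 0.6984

rotate P by −φ1: (0.1387, -0.0682, -0.3666)
  e−x'=0.0613;  (l²−L²−(e−x')²−y'²−z²)/2L = 0.1240
  √(A²+B²)=0.3717;  θ1 = -1.4051+1.2307 ≈ -0.1744
rotate P by −φ2: (-0.1284, -0.0860, -0.3666)
  A cos θ + B sin θ = C:  0.3284·cos θ + -0.3666·sin θ = -0.2322
  γ=atan2(-0.3666,0.3284)=-0.8403;  ψ=arccos(-0.4717)=2.0620;  θ2=γ+ψ≈1.2217
rotate P by −φ3: (-0.0103, 0.1542, -0.3666)
  A=0.2103, B=-0.3666, C=(l²−L²−A²−y'²−z²)/(2L)=-0.0747
  θ3 = atan2(B,A) + arccos(C/0.4226) = 0.6984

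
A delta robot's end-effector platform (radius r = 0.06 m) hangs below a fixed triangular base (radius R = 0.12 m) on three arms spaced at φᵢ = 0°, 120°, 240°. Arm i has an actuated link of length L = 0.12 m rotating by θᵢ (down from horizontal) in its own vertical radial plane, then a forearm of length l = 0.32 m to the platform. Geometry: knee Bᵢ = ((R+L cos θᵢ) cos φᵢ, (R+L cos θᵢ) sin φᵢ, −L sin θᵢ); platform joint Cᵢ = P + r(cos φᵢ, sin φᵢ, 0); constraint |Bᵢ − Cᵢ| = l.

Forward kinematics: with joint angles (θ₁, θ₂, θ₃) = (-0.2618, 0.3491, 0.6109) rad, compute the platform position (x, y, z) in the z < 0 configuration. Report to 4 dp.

φ1=0.0°: virtual centre (0.1759, 0.0000, 0.0311), radius l
centre 2 = (0.1728·cos120.0°, 0.1728·sin120.0°, -0.0410) = (-0.0864, 0.1496, -0.0410)
centre 3 = (0.1583·cos240.0°, 0.1583·sin240.0°, -0.0688) = (-0.0791, -0.1371, -0.0688)
subtract pairs → two planes through P
plane₁₂: -0.5246x+0.2992y+-0.1442z = -0.0004
det = 0.2965;  x = 0.0025+-0.3350z,  y = 0.0031+-0.1054z
into |P−centre ₁|² = l²: 1.1233z² + 0.0534z + -0.0713 = 0;  Δ = 0.3234;  z = -0.2769 or 0.2294 → z<0 root = -0.2769
x = 0.0953, y = 0.0323

(0.0953, 0.0323, -0.2769)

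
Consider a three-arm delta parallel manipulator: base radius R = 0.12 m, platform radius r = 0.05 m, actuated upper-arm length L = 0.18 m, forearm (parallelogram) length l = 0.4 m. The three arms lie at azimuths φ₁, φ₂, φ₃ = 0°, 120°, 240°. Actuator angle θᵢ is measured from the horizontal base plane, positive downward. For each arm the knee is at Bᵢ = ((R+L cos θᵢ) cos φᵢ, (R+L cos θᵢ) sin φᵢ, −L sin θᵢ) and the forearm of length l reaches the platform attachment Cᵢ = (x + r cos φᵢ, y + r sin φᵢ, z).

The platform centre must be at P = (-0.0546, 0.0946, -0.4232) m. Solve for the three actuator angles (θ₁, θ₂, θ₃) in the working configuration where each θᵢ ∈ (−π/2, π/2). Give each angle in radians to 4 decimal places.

rotate P by −φ1: (-0.0546, 0.0946, -0.4232)
  A cos θ + B sin θ = C:  0.1246·cos θ + -0.4232·sin θ = -0.2110
  θ1 = atan2(B,A) + arccos(C/0.4412) = 0.7851
arm 2 (φ=120.0°): x'=0.1092, y'=0.0000
  e−x'=-0.0392;  (l²−L²−(e−x')²−y'²−z²)/2L = -0.1473
  θ2 = atan2(B,A) + arccos(C/0.4250) = 0.2616
arm 3 (φ=240.0°): x'=-0.0546, y'=-0.0946
  A=0.1246, B=-0.4232, C=(l²−L²−A²−y'²−z²)/(2L)=-0.2110
  √(A²+B²)=0.4412;  θ3 = -1.2844+2.0696 ≈ 0.7852

θ₁ = 0.7851, θ₂ = 0.2616, θ₃ = 0.7852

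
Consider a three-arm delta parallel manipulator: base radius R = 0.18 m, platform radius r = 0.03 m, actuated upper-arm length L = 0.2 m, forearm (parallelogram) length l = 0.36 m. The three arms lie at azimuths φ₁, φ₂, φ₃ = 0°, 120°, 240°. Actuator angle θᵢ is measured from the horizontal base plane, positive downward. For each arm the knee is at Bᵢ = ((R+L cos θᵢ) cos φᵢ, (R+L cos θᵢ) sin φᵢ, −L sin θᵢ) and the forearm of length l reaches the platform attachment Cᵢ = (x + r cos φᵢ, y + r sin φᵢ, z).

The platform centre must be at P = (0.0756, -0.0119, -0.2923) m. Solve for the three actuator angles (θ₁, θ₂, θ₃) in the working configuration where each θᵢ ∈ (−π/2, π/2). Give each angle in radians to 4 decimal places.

rotate P by −φ1: (0.0756, -0.0119, -0.2923)
  A cos θ + B sin θ = C:  0.0744·cos θ + -0.2923·sin θ = -0.0038
  γ=atan2(-0.2923,0.0744)=-1.3216;  ψ=arccos(-0.0126)=1.5834;  θ1=γ+ψ≈0.2618
arm 2 (φ=120.0°): x'=-0.0481, y'=-0.0595
  e−x'=0.1981;  (l²−L²−(e−x')²−y'²−z²)/2L = -0.0966
  γ=atan2(-0.2923,0.1981)=-0.9752;  ψ=arccos(-0.2735)=1.8478;  θ2=γ+ψ≈0.8726
φ3=240.0° → target in arm frame (-0.0275, 0.0714)
  A=0.1775, B=-0.2923, C=(l²−L²−A²−y'²−z²)/(2L)=-0.0811
  √(A²+B²)=0.3420;  θ3 = -1.0251+1.8103 ≈ 0.7852

θ₁ = 0.2618, θ₂ = 0.8726, θ₃ = 0.7852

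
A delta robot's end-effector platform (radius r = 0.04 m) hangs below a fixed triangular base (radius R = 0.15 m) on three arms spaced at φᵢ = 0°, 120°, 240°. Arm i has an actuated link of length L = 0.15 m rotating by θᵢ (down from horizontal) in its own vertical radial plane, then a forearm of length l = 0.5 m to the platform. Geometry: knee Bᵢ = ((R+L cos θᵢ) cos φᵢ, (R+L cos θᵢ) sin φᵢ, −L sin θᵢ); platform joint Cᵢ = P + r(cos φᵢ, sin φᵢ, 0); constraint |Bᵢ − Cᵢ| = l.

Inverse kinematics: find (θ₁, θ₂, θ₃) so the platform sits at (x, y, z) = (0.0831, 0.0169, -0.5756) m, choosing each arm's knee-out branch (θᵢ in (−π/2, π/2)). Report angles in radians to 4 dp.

θ₁ = 0.6982, θ₂ = 1.0474, θ₃ = 1.1348

φ1=0.0° → target in arm frame (0.0831, 0.0169)
  e−x'=0.0269;  (l²−L²−(e−x')²−y'²−z²)/2L = -0.3494
  θ1 = atan2(B,A) + arccos(C/0.5762) = 0.6982
φ2=120.0° → target in arm frame (-0.0269, -0.0804)
  A=0.1369, B=-0.5756, C=(l²−L²−A²−y'²−z²)/(2L)=-0.4301
  θ2 = atan2(B,A) + arccos(C/0.5917) = 1.0474
arm 3 (φ=240.0°): x'=-0.0562, y'=0.0635
  e−x'=0.1662;  (l²−L²−(e−x')²−y'²−z²)/2L = -0.4516
  θ3 = atan2(B,A) + arccos(C/0.5991) = 1.1348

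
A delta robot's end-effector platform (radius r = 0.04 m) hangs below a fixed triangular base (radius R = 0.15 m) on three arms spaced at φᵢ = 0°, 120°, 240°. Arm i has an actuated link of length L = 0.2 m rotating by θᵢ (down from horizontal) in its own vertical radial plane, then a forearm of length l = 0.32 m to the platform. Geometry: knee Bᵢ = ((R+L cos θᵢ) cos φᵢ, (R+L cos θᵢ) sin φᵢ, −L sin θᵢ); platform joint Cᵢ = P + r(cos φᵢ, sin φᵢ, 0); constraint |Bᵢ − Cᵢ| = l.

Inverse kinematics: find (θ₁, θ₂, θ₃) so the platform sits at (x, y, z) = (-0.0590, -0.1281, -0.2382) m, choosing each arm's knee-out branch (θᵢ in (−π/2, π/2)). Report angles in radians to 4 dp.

φ1=0.0° → target in arm frame (-0.0590, -0.1281)
  A cos θ + B sin θ = C:  0.1690·cos θ + -0.2382·sin θ = -0.0983
  θ1 = atan2(B,A) + arccos(C/0.2921) = 0.9602
arm 2 (φ=120.0°): x'=-0.0814, y'=0.1151
  A cos θ + B sin θ = C:  0.1914·cos θ + -0.2382·sin θ = -0.1106
  γ=atan2(-0.2382,0.1914)=-0.8938;  ψ=arccos(-0.3620)=1.9412;  θ2=γ+ψ≈1.0474
φ3=240.0° → target in arm frame (0.1404, 0.0130)
  A=-0.0304, B=-0.2382, C=(l²−L²−A²−y'²−z²)/(2L)=0.0114
  √(A²+B²)=0.2401;  θ3 = -1.6979+1.5232 ≈ -0.1747

θ₁ = 0.9602, θ₂ = 1.0474, θ₃ = -0.1747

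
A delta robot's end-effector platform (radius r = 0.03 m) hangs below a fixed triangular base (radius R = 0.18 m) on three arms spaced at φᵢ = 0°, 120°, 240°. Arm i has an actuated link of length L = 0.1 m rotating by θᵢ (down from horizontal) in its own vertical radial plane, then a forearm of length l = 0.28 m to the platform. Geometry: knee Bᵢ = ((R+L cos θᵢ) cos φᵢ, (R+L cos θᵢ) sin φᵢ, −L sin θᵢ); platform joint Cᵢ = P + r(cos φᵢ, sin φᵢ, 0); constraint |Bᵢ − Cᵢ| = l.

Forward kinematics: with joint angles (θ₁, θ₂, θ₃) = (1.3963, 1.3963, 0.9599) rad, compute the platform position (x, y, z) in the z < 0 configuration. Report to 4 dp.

S1 = (0.1674·cos0.0°, 0.1674·sin0.0°, -0.0985) = (0.1674, 0.0000, -0.0985)
arm 2 at φ=120.0°: ρ2 = 0.1674;  S2 = (-0.0837, 0.1449, -0.0985)
arm 3 at φ=240.0°: ρ3 = 0.2074;  S3 = (-0.1037, -0.1796, -0.0819)
subtract pairs → two planes through P
[-0.5021 0.2899 0.0000]·P = 0.0000;  [-0.5421 -0.3592 0.0331]·P = 0.0120
det = 0.3375;  x = -0.0103+0.0285z,  y = -0.0179+0.0493z
into |P−S₁|² = l²: 1.0032z² + 0.1851z + -0.0368 = 0;  Δ = 0.1820;  z = -0.3049 or 0.1204 → z<0 root = -0.3049
x = -0.0190, y = -0.0329

(-0.0190, -0.0329, -0.3049)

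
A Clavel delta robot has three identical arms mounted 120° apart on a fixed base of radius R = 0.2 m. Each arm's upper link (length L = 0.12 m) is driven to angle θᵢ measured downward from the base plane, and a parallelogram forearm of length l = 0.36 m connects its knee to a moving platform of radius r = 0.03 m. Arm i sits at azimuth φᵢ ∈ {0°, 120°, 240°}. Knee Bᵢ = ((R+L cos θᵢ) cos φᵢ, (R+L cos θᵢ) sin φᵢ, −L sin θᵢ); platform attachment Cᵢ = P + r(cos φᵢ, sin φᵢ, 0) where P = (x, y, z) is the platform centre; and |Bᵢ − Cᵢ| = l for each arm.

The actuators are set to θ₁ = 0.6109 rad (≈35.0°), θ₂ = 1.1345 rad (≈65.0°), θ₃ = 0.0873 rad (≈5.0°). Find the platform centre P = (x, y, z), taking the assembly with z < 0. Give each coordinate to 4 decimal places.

(0.0057, -0.0930, -0.2969)

centre 1 = (0.2683·cos0.0°, 0.2683·sin0.0°, -0.0688) = (0.2683, 0.0000, -0.0688)
centre 2 = (0.2207·cos120.0°, 0.2207·sin120.0°, -0.1088) = (-0.1104, 0.1911, -0.1088)
φ3=240.0°: virtual centre (-0.1448, -0.2508, -0.0105), radius l
|centre ₂|²−|centre ₁|² = -0.0162;  |centre ₃|²−|centre ₁|² = 0.0072
[-0.7573 0.3823 -0.0799]·P = -0.0162;  [-0.8261 -0.5015 0.1167]·P = 0.0072
det = 0.6956;  x = 0.0077+0.0066z,  y = -0.0271+0.2219z
quadratic in z: (1.0493)z²+(0.1222)z+(-0.0562)=0, √Δ=0.5009 → z ∈ {-0.2969, 0.1804}; z = -0.2969 (taking z<0)
x = 0.0057, y = -0.0930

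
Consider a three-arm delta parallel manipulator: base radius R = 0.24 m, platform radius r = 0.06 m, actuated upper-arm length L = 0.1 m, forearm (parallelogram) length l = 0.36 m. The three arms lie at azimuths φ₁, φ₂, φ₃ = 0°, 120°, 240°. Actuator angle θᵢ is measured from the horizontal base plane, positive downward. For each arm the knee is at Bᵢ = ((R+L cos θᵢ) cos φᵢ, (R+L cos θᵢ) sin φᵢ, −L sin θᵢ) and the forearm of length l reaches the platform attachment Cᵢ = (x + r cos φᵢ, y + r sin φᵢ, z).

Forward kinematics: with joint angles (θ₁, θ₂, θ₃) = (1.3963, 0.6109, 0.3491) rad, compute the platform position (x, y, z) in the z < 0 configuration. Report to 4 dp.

φ1=0.0°: virtual centre (0.1974, 0.0000, -0.0985), radius l
arm 2 at φ=120.0°: ρ2 = 0.2619;  S2 = (-0.1310, 0.2268, -0.0574)
arm 3 at φ=240.0°: ρ3 = 0.2740;  S3 = (-0.1370, -0.2373, -0.0342)
|S₂|²−|S₁|² = 0.0232;  |S₃|²−|S₁|² = 0.0276
plane₁₂: -0.6566x+0.4536y+0.0822z = 0.0232
Cramer: x(z) = -0.0383+0.1583z;  y(z) = -0.0042+0.0478z
sphere 1 gives Az²+Bz+C=0 with A=1.0273, B=0.1220, C=-0.0644;  B²−4AC=0.2793;  roots -0.3166, 0.1979;  negative root z = -0.3166
x = -0.0884, y = -0.0193

(-0.0884, -0.0193, -0.3166)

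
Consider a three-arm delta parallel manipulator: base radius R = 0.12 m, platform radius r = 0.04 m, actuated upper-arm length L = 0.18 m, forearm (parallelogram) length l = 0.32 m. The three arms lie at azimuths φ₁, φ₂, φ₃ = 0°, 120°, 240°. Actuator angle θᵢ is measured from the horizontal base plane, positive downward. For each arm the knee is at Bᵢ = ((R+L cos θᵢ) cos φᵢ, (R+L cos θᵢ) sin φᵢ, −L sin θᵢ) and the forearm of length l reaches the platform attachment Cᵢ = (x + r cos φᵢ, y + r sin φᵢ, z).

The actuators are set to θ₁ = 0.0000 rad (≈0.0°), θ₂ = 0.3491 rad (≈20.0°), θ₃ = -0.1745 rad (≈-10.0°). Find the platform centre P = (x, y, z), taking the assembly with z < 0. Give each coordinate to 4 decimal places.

(0.0094, -0.0427, -0.1944)

arm 1 at φ=0.0°: (R−r)+L cos θ1 = 0.2600;  O1 = (0.2600, 0.0000, 0.0000)
O2 = (0.2491·cos120.0°, 0.2491·sin120.0°, -0.0616) = (-0.1246, 0.2158, -0.0616)
arm 3 at φ=240.0°: (R−r)+L cos θ3 = 0.2573;  O3 = (-0.1286, -0.2228, 0.0313)
|O₂|²−|O₁|² = -0.0017;  |O₃|²−|O₁|² = -0.0004
plane₁₂: -0.7691x+0.4315y+-0.1231z = -0.0017
Cramer: x(z) = 0.0014-0.0411z;  y(z) = -0.0015+0.2120z
into |P−O₁|² = l²: 1.0466z² + 0.0206z + -0.0355 = 0;  Δ = 0.1492;  z = -0.1944 or 0.1747 → z<0 root = -0.1944
x = 0.0094, y = -0.0427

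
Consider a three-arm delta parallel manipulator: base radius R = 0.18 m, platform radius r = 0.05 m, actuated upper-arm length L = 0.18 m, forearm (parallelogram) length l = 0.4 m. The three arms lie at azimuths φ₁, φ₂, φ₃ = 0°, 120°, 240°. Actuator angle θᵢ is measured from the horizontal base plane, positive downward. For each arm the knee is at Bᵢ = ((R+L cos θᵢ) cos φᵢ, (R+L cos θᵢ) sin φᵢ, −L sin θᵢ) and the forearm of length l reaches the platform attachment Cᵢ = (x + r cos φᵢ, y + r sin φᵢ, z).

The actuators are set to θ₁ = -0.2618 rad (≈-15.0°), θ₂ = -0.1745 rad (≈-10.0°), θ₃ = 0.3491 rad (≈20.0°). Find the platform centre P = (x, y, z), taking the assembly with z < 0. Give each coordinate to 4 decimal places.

(0.0337, 0.0456, -0.2449)

arm 1 at φ=0.0°: e+L cos θ1 = 0.3039;  S1 = (0.3039, 0.0000, 0.0466)
arm 2 at φ=120.0°: e+L cos θ2 = 0.3073;  S2 = (-0.1536, 0.2661, 0.0313)
φ3=240.0°: virtual centre (-0.1496, -0.2591, -0.0616), radius l
subtract pairs → two planes through P
[-0.9150 0.5322 -0.0307]·P = 0.0009;  [-0.9069 -0.5181 -0.2163]·P = -0.0012
det = 0.9567;  x = 0.0002+-0.1369z,  y = 0.0020+-0.1778z
quadratic in z: (1.0504)z²+(-0.0107)z+(-0.0656)=0, √Δ=0.5252 → z ∈ {-0.2449, 0.2551}; z = -0.2449 (taking z<0)
x = 0.0337, y = 0.0456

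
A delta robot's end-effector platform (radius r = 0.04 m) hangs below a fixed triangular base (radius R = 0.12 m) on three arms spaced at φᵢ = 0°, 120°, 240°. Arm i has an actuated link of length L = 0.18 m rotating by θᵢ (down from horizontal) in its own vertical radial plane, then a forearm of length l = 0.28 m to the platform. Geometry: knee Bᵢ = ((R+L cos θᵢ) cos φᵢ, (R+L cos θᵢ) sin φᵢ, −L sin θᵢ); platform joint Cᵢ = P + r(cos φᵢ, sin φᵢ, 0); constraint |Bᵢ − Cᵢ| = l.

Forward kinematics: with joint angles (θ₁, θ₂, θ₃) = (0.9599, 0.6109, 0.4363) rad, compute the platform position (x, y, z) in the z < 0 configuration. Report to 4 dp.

(-0.0659, -0.0201, -0.2736)

O1 = (0.1832·cos0.0°, 0.1832·sin0.0°, -0.1474) = (0.1832, 0.0000, -0.1474)
O2 = (0.2274·cos120.0°, 0.2274·sin120.0°, -0.1032) = (-0.1137, 0.1970, -0.1032)
φ3=240.0°: virtual centre (-0.1216, -0.2106, -0.0761), radius l
|O₂|²−|O₁|² = 0.0071;  |O₃|²−|O₁|² = 0.0096
plane₁₂: -0.5939x+0.3939y+0.0884z = 0.0071
det = 0.4903;  x = -0.0138+0.1906z,  y = -0.0028+0.0630z
sphere 1 gives Az²+Bz+C=0 with A=1.0403, B=0.2194, C=-0.0178;  B²−4AC=0.1224;  roots -0.2736, 0.0627;  negative root z = -0.2736
x = -0.0659, y = -0.0201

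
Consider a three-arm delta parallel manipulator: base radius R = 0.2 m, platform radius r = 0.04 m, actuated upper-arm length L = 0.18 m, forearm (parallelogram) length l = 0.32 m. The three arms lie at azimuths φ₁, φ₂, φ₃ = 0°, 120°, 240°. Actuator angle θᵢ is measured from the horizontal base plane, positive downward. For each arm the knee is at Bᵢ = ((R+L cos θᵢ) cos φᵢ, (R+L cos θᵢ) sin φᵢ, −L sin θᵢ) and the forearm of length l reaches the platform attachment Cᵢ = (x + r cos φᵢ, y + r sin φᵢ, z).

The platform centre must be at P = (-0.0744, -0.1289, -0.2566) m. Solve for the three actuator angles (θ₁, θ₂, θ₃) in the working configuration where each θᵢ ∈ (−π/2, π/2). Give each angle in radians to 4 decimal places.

φ1=0.0° → target in arm frame (-0.0744, -0.1289)
  e−x'=0.2344;  (l²−L²−(e−x')²−y'²−z²)/2L = -0.1872
  γ=atan2(-0.2566,0.2344)=-0.8306;  ψ=arccos(-0.5387)=2.1397;  θ1=γ+ψ≈1.3091
rotate P by −φ2: (-0.0744, 0.1289, -0.2566)
  A cos θ + B sin θ = C:  0.2344·cos θ + -0.2566·sin θ = -0.1873
  √(A²+B²)=0.3476;  θ2 = -0.8305+2.1398 ≈ 1.3092
arm 3 (φ=240.0°): x'=0.1488, y'=0.0000
  A cos θ + B sin θ = C:  0.0112·cos θ + -0.2566·sin θ = 0.0112
  √(A²+B²)=0.2568;  θ3 = -1.5273+1.5272 ≈ -0.0001

θ₁ = 1.3091, θ₂ = 1.3092, θ₃ = -0.0001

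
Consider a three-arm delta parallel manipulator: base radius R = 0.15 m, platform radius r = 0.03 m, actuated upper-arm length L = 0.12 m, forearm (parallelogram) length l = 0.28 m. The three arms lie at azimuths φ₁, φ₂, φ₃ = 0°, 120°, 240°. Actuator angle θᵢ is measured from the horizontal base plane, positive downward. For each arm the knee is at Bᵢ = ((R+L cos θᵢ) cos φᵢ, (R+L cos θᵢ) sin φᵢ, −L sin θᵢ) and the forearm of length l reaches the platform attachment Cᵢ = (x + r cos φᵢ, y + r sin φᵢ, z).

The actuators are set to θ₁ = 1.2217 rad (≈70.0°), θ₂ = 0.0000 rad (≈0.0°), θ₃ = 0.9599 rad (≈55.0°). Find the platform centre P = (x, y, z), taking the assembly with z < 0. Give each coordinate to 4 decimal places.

O1 = (0.1610·cos0.0°, 0.1610·sin0.0°, -0.1128) = (0.1610, 0.0000, -0.1128)
arm 2 at φ=120.0°: (R−r)+L cos θ2 = 0.2400;  O2 = (-0.1200, 0.2078, 0.0000)
O3 = (0.1888·cos240.0°, 0.1888·sin240.0°, -0.0983) = (-0.0944, -0.1635, -0.0983)
|O₂|²−|O₁|² = 0.0189;  |O₃|²−|O₁|² = 0.0067
[-0.5621 0.4157 0.2255]·P = 0.0189;  [-0.5109 -0.3271 0.0289]·P = 0.0067
Cramer: x(z) = -0.0226+0.2165z;  y(z) = 0.0150-0.2498z
sphere 1 gives Az²+Bz+C=0 with A=1.1093, B=0.1385, C=-0.0317;  B²−4AC=0.1599;  roots -0.2427, 0.1178;  negative root z = -0.2427
x = -0.0752, y = 0.0756

(-0.0752, 0.0756, -0.2427)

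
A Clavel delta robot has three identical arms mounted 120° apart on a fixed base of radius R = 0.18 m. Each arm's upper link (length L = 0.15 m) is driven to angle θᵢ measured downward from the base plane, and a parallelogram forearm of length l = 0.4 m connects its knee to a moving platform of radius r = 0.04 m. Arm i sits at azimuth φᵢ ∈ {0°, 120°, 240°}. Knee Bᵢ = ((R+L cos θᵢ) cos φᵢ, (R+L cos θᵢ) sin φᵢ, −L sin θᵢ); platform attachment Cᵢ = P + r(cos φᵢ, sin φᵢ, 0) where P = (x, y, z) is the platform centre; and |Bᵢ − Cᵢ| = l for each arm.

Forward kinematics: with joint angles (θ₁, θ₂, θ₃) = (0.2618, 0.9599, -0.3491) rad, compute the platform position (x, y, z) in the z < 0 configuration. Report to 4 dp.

φ1=0.0°: virtual centre (0.2849, 0.0000, -0.0388), radius l
arm 2 at φ=120.0°: e+L cos θ2 = 0.2260;  S2 = (-0.1130, 0.1958, -0.1229)
φ3=240.0°: virtual centre (-0.1405, -0.2433, 0.0513), radius l
eliminate P² terms by subtracting sphere 1 from 2 and 3
[-0.7958 0.3915 -0.1681]·P = -0.0165;  [-0.8507 -0.4866 0.1803]·P = -0.0011
Cramer: x(z) = 0.0117-0.0156z;  y(z) = -0.0182+0.3977z
sphere 1 gives Az²+Bz+C=0 with A=1.1584, B=0.0716, C=-0.0835;  B²−4AC=0.3922;  roots -0.3013, 0.2394;  negative root z = -0.3013
x = 0.0164, y = -0.1380

(0.0164, -0.1380, -0.3013)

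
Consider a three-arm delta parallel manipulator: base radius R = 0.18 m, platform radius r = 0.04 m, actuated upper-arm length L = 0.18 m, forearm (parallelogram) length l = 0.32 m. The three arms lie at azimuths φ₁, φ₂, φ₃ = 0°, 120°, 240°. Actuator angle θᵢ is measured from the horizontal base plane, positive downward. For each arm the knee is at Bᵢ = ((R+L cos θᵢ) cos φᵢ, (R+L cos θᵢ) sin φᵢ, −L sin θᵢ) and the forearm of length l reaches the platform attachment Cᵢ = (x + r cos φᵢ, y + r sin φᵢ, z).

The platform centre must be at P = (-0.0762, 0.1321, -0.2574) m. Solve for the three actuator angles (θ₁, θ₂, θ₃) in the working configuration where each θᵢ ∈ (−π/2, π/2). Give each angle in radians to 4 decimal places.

θ₁ = 1.2217, θ₂ = -0.0872, θ₃ = 1.2220

φ1=0.0° → target in arm frame (-0.0762, 0.1321)
  A=0.2162, B=-0.2574, C=(l²−L²−A²−y'²−z²)/(2L)=-0.1679
  γ=atan2(-0.2574,0.2162)=-0.8722;  ψ=arccos(-0.4995)=2.0938;  θ1=γ+ψ≈1.2217
rotate P by −φ2: (0.1525, -0.0001, -0.2574)
  e−x'=-0.0125;  (l²−L²−(e−x')²−y'²−z²)/2L = 0.0100
  γ=atan2(-0.2574,-0.0125)=-1.6193;  ψ=arccos(0.0387)=1.5321;  θ2=γ+ψ≈-0.0872
rotate P by −φ3: (-0.0763, -0.1320, -0.2574)
  A cos θ + B sin θ = C:  0.2163·cos θ + -0.2574·sin θ = -0.1680
  θ3 = atan2(B,A) + arccos(C/0.3362) = 1.2220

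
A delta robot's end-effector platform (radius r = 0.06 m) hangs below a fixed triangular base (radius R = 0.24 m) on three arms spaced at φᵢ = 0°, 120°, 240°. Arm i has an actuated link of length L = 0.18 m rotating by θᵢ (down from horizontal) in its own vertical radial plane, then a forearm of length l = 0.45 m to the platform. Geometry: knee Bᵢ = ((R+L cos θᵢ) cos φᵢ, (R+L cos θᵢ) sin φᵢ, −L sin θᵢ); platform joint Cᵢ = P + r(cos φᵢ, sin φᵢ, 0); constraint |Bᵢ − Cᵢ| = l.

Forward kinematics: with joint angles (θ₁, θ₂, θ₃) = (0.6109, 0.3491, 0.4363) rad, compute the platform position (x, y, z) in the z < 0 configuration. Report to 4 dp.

(-0.0323, 0.0107, -0.3733)

arm 1 at φ=0.0°: e+L cos θ1 = 0.3274;  centre 1 = (0.3274, 0.0000, -0.1032)
centre 2 = (0.3491·cos120.0°, 0.3491·sin120.0°, -0.0616) = (-0.1746, 0.3024, -0.0616)
centre 3 = (0.3431·cos240.0°, 0.3431·sin240.0°, -0.0761) = (-0.1716, -0.2972, -0.0761)
|centre ₂|²−|centre ₁|² = 0.0078;  |centre ₃|²−|centre ₁|² = 0.0056
[-1.0040 0.6047 0.0834]·P = 0.0078;  [-0.9980 -0.5943 0.0544]·P = 0.0056
Cramer: x(z) = -0.0067+0.0687z;  y(z) = 0.0018-0.0238z
into |P−centre ₁|² = l²: 1.0053z² + 0.1605z + -0.0802 = 0;  Δ = 0.3482;  z = -0.3733 or 0.2136 → z<0 root = -0.3733
x = -0.0323, y = 0.0107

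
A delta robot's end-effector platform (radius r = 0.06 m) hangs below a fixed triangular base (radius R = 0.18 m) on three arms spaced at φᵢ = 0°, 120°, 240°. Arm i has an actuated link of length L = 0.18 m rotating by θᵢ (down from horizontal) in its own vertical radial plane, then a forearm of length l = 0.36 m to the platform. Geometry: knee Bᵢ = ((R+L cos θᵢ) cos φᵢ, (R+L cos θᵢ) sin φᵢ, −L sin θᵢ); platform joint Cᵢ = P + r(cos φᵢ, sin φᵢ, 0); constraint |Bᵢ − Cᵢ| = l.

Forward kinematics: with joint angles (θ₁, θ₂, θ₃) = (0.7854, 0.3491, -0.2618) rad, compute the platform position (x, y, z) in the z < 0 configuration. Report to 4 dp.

arm 1 at φ=0.0°: ρ1 = 0.2473;  O1 = (0.2473, 0.0000, -0.1273)
arm 2 at φ=120.0°: ρ2 = 0.2891;  O2 = (-0.1446, 0.2504, -0.0616)
φ3=240.0°: virtual centre (-0.1469, -0.2545, 0.0466), radius l
subtract pairs → two planes through P
[-0.7837 0.5008 0.1314]·P = 0.0100;  [-0.7884 -0.5090 0.3477]·P = 0.0112
Cramer: x(z) = -0.0135+0.3037z;  y(z) = -0.0011+0.2128z
sphere 1 gives Az²+Bz+C=0 with A=1.1375, B=0.0957, C=-0.0454;  B²−4AC=0.2157;  roots -0.2462, 0.1621;  negative root z = -0.2462
x = -0.0883, y = -0.0535

(-0.0883, -0.0535, -0.2462)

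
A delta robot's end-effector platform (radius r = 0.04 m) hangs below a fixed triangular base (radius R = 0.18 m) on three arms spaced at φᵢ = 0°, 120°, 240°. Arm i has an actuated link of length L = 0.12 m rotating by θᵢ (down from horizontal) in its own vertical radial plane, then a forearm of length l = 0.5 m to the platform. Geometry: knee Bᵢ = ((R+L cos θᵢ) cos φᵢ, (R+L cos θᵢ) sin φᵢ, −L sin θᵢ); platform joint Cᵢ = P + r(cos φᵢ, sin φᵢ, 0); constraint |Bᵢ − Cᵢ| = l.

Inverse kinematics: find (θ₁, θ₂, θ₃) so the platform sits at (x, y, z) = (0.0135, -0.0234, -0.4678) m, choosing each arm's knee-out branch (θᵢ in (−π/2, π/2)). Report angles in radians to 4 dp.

φ1=0.0° → target in arm frame (0.0135, -0.0234)
  A cos θ + B sin θ = C:  0.1265·cos θ + -0.4678·sin θ = 0.0009
  γ=atan2(-0.4678,0.1265)=-1.3067;  ψ=arccos(0.0018)=1.5690;  θ1=γ+ψ≈0.2623
arm 2 (φ=120.0°): x'=-0.0270, y'=0.0000
  A cos θ + B sin θ = C:  0.1670·cos θ + -0.4678·sin θ = -0.0464
  √(A²+B²)=0.4967;  θ2 = -1.2279+1.6643 ≈ 0.4364
φ3=240.0° → target in arm frame (0.0135, 0.0234)
  A cos θ + B sin θ = C:  0.1265·cos θ + -0.4678·sin θ = 0.0009
  θ3 = atan2(B,A) + arccos(C/0.4846) = 0.2622

θ₁ = 0.2623, θ₂ = 0.4364, θ₃ = 0.2622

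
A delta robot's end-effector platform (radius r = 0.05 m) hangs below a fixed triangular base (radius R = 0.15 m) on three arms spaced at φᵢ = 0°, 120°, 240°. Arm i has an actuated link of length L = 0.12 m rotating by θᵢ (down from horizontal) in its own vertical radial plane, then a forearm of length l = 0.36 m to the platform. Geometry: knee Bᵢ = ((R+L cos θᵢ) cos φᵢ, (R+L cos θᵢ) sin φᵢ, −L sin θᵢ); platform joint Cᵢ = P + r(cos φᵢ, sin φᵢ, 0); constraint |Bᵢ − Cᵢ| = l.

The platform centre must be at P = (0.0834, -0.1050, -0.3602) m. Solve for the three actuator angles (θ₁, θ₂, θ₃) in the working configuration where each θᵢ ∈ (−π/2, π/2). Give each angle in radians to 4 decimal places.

arm 1 (φ=0.0°): x'=0.0834, y'=-0.1050
  A=0.0166, B=-0.3602, C=(l²−L²−A²−y'²−z²)/(2L)=-0.1077
  γ=atan2(-0.3602,0.0166)=-1.5247;  ψ=arccos(-0.2986)=1.8741;  θ1=γ+ψ≈0.3493
rotate P by −φ2: (-0.1326, -0.0197, -0.3602)
  A=0.2326, B=-0.3602, C=(l²−L²−A²−y'²−z²)/(2L)=-0.2877
  θ2 = atan2(B,A) + arccos(C/0.4288) = 1.3090
φ3=240.0° → target in arm frame (0.0492, 0.1247)
  e−x'=0.0508;  (l²−L²−(e−x')²−y'²−z²)/2L = -0.1362
  √(A²+B²)=0.3638;  θ3 = -1.4308+1.9544 ≈ 0.5237

θ₁ = 0.3493, θ₂ = 1.3090, θ₃ = 0.5237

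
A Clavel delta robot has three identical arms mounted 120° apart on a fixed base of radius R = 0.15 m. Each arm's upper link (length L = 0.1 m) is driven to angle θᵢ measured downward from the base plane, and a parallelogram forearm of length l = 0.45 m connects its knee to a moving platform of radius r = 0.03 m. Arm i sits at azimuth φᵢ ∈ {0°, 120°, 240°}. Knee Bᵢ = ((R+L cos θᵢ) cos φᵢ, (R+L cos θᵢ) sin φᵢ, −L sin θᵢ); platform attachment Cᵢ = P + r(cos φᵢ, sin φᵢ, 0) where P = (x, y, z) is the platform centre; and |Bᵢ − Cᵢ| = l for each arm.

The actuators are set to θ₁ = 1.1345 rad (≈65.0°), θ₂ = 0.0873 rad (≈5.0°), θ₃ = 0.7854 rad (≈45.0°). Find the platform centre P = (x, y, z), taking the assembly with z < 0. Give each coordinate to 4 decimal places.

(-0.1012, 0.0834, -0.4458)

arm 1 at φ=0.0°: ρ1 = 0.1623;  O1 = (0.1623, 0.0000, -0.0906)
O2 = (0.2196·cos120.0°, 0.2196·sin120.0°, -0.0087) = (-0.1098, 0.1902, -0.0087)
O3 = (0.1907·cos240.0°, 0.1907·sin240.0°, -0.0707) = (-0.0954, -0.1652, -0.0707)
eliminate P² terms by subtracting sphere 1 from 2 and 3
linear system: -0.5441x+0.3804y = 0.0138−0.1638z; -0.5152x+-0.3303y = 0.0068−0.0398z
Cramer: x(z) = -0.0190+0.1844z;  y(z) = 0.0090-0.1670z
into |P−O₁|² = l²: 1.0619z² + 0.1114z + -0.1613 = 0;  Δ = 0.6977;  z = -0.4458 or 0.3409 → z<0 root = -0.4458
x = -0.1012, y = 0.0834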